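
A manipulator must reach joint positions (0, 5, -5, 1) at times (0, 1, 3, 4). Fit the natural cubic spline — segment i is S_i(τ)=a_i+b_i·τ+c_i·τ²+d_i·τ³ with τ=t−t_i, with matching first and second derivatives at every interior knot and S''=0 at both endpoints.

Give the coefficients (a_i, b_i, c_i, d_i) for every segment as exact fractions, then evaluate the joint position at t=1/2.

  seg 0: a=0 b=121/16 c=0 d=-41/16
  seg 1: a=5 b=-1/8 c=-123/16 d=21/8
  seg 2: a=-5 b=5/8 c=129/16 d=-43/16
S(1/2) = 443/128

Δ: Δ0=5, Δ1=-5, Δ2=6
row 1: diag=6, rhs=-60; c'=1/3, d'=-10
row 2: denom=6−2·1/3=16/3; d'=(66−2·-10)/(16/3)=129/8
back: M2=129/8
back: M1=-10−1/3·129/8=-123/8
M: M0=0, M1=-123/8, M2=129/8, M3=0
seg 0: a=0, c=M0/2=0, d=(M1−M0)/(6·1)=-41/16, b=Δ0−h0·(2M0+M1)/6=121/16
seg 1: a=5, c=M1/2=-123/16, d=(M2−M1)/(6·2)=21/8, b=Δ1−h1·(2M1+M2)/6=-1/8
seg 2: a=-5, c=M2/2=129/16, d=(M3−M2)/(6·1)=-43/16, b=Δ2−h2·(2M2+M3)/6=5/8
t_q=1/2 → seg 0, τ=1/2; S=0+121/16·τ+0·τ²+-41/16·τ³=443/128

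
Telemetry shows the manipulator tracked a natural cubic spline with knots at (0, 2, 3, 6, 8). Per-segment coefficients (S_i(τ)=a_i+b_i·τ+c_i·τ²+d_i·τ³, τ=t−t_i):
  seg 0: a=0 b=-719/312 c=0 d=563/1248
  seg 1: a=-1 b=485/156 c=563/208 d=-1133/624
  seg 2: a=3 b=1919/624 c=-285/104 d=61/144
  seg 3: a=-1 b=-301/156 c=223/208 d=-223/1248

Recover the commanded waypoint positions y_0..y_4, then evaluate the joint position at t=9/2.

y_0=0 y_1=-1 y_2=3 y_3=-1 y_4=-2
S(9/2) = 4787/1664

y_0 = S_0(0) = a_0 = 0
y_1 = S_1(0) = a_1 = -1
y_2 = S_2(0) = a_2 = 3
y_3 = S_3(0) = a_3 = -1
y_4 = S_3(2) = -2
t_q=9/2 is in segment 2 (τ=3/2); S_2(τ)=4787/1664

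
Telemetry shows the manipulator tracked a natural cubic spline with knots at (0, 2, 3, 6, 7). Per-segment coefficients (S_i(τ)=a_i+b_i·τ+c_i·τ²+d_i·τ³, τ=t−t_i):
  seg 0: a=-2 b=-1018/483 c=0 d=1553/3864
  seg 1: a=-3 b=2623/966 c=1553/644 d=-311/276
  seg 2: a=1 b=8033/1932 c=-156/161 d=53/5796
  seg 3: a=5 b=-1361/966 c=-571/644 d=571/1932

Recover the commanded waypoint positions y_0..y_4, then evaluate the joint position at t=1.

y_0 = S_0(0) = a_0 = -2
y_1 = S_1(0) = a_1 = -3
y_2 = S_2(0) = a_2 = 1
y_3 = S_3(0) = a_3 = 5
y_4 = S_3(1) = 3
t_q=1 is in segment 0 (τ=1); S_0(τ)=-4773/1288

y_0=-2 y_1=-3 y_2=1 y_3=5 y_4=3
S(1) = -4773/1288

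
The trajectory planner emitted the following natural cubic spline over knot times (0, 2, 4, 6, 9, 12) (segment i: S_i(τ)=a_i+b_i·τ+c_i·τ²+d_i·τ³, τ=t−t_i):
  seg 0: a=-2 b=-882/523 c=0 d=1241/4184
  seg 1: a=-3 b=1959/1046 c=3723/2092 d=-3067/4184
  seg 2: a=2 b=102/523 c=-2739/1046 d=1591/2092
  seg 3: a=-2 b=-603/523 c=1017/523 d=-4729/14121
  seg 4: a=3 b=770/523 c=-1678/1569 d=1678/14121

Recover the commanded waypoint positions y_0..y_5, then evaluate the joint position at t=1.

y_0=-2 y_1=-3 y_2=2 y_3=-2 y_4=3 y_5=1
S(1) = -14183/4184

y_0 = S_0(0) = a_0 = -2
y_1 = S_1(0) = a_1 = -3
y_2 = S_2(0) = a_2 = 2
y_3 = S_3(0) = a_3 = -2
y_4 = S_4(0) = a_4 = 3
y_5 = S_4(3) = 1
t_q=1 is in segment 0 (τ=1); S_0(τ)=-14183/4184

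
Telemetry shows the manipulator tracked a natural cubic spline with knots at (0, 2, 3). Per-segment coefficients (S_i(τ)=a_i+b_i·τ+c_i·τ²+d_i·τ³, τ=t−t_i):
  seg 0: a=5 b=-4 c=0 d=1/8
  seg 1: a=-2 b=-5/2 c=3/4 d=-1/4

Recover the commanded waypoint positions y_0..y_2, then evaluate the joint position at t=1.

y_0=5 y_1=-2 y_2=-4
S(1) = 9/8

y_0 = S_0(0) = a_0 = 5
y_1 = S_1(0) = a_1 = -2
y_2 = S_1(1) = -4
t_q=1 is in segment 0 (τ=1); S_0(τ)=9/8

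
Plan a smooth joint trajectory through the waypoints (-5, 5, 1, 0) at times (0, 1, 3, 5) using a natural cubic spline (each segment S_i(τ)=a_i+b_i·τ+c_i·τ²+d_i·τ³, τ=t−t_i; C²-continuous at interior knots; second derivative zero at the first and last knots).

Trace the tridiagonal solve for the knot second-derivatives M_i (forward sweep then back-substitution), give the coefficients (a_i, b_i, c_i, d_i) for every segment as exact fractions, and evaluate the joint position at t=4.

  seg 0: a=-5 b=49/4 c=0 d=-9/4
  seg 1: a=5 b=11/2 c=-27/4 d=3/2
  seg 2: a=1 b=-7/2 c=9/4 d=-3/8
S(4) = -5/8

Δ: Δ0=10, Δ1=-2, Δ2=-1/2
row 1: diag=6, rhs=-72; c'=1/3, d'=-12
row 2: denom=8−2·1/3=22/3; d'=(9−2·-12)/(22/3)=9/2
back: M2=9/2
back: M1=-12−1/3·9/2=-27/2
M: M0=0, M1=-27/2, M2=9/2, M3=0
seg 0: a=-5, c=M0/2=0, d=(M1−M0)/(6·1)=-9/4, b=Δ0−h0·(2M0+M1)/6=49/4
seg 1: a=5, c=M1/2=-27/4, d=(M2−M1)/(6·2)=3/2, b=Δ1−h1·(2M1+M2)/6=11/2
seg 2: a=1, c=M2/2=9/4, d=(M3−M2)/(6·2)=-3/8, b=Δ2−h2·(2M2+M3)/6=-7/2
t_q=4 → seg 2, τ=1; S=1+-7/2·τ+9/4·τ²+-3/8·τ³=-5/8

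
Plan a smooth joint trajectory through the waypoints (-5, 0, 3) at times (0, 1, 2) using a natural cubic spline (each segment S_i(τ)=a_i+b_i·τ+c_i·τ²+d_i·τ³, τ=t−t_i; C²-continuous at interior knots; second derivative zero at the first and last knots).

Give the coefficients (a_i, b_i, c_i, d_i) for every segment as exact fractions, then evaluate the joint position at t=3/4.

Δ: Δ0=5, Δ1=3
row 1: diag=4, rhs=-12; c'=1/4, d'=-3
back: M1=-3
M: M0=0, M1=-3, M2=0
seg 0: a=-5, c=M0/2=0, d=(M1−M0)/(6·1)=-1/2, b=Δ0−h0·(2M0+M1)/6=11/2
seg 1: a=0, c=M1/2=-3/2, d=(M2−M1)/(6·1)=1/2, b=Δ1−h1·(2M1+M2)/6=4
t_q=3/4 → seg 0, τ=3/4; S=-5+11/2·τ+0·τ²+-1/2·τ³=-139/128

  seg 0: a=-5 b=11/2 c=0 d=-1/2
  seg 1: a=0 b=4 c=-3/2 d=1/2
S(3/4) = -139/128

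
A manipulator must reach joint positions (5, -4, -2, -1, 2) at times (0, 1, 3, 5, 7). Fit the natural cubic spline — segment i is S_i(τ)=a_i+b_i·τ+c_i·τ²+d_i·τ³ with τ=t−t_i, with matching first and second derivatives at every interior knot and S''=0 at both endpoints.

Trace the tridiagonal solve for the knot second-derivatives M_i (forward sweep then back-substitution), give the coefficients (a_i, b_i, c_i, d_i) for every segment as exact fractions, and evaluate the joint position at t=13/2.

Δ: Δ0=-9, Δ1=1, Δ2=1/2, Δ3=3/2
row 1: diag=6, rhs=60; c'=1/3, d'=10
row 2: denom=8−2·1/3=22/3; d'=(-3−2·10)/(22/3)=-69/22
row 3: denom=8−2·3/11=82/11; d'=(6−2·-69/22)/(82/11)=135/82
back: M3=135/82
back: M2=-69/22−3/11·135/82=-147/41
back: M1=10−1/3·-147/41=459/41
M: M0=0, M1=459/41, M2=-147/41, M3=135/82, M4=0
seg 0: a=5, c=M0/2=0, d=(M1−M0)/(6·1)=153/82, b=Δ0−h0·(2M0+M1)/6=-891/82
seg 1: a=-4, c=M1/2=459/82, d=(M2−M1)/(6·2)=-101/82, b=Δ1−h1·(2M1+M2)/6=-216/41
seg 2: a=-2, c=M2/2=-147/82, d=(M3−M2)/(6·2)=143/328, b=Δ2−h2·(2M2+M3)/6=96/41
seg 3: a=-1, c=M3/2=135/164, d=(M4−M3)/(6·2)=-45/328, b=Δ3−h3·(2M3+M4)/6=33/82
t_q=13/2 → seg 3, τ=3/2; S=-1+33/82·τ+135/164·τ²+-45/328·τ³=2605/2624

  seg 0: a=5 b=-891/82 c=0 d=153/82
  seg 1: a=-4 b=-216/41 c=459/82 d=-101/82
  seg 2: a=-2 b=96/41 c=-147/82 d=143/328
  seg 3: a=-1 b=33/82 c=135/164 d=-45/328
S(13/2) = 2605/2624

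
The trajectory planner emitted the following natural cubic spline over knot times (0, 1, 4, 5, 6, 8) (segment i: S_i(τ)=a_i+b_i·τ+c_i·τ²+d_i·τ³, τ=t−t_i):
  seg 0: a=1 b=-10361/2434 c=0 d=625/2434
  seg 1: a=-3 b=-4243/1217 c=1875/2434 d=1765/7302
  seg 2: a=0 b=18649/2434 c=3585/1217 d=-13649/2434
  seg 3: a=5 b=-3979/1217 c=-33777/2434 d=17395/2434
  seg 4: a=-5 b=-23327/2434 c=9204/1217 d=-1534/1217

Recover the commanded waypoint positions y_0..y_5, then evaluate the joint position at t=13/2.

y_0 = S_0(0) = a_0 = 1
y_1 = S_1(0) = a_1 = -3
y_2 = S_2(0) = a_2 = 0
y_3 = S_3(0) = a_3 = 5
y_4 = S_4(0) = a_4 = -5
y_5 = S_4(2) = -4
t_q=13/2 is in segment 4 (τ=1/2); S_4(τ)=-19615/2434

y_0=1 y_1=-3 y_2=0 y_3=5 y_4=-5 y_5=-4
S(13/2) = -19615/2434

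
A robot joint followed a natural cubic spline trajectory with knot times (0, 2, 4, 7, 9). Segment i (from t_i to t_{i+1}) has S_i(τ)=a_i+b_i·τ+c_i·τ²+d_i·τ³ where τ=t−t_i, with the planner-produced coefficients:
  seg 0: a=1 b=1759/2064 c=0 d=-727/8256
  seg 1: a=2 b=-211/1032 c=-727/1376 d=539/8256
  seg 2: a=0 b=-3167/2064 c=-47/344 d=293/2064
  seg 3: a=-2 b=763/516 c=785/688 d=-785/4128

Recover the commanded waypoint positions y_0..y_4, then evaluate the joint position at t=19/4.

y_0 = S_0(0) = a_0 = 1
y_1 = S_1(0) = a_1 = 2
y_2 = S_2(0) = a_2 = 0
y_3 = S_3(0) = a_3 = -2
y_4 = S_3(2) = 4
t_q=19/4 is in segment 2 (τ=3/4); S_2(τ)=-51419/44032

y_0=1 y_1=2 y_2=0 y_3=-2 y_4=4
S(19/4) = -51419/44032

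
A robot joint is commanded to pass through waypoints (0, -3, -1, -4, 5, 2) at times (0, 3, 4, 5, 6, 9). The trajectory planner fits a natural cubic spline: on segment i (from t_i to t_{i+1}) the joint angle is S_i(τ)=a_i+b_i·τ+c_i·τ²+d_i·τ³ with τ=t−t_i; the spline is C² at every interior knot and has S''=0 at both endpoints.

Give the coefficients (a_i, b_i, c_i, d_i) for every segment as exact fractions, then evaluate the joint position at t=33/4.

  seg 0: a=0 b=-908/299 c=0 d=203/897
  seg 1: a=-3 b=919/299 c=609/299 d=-930/299
  seg 2: a=-1 b=-653/299 c=-2181/299 d=149/23
  seg 3: a=-4 b=796/299 c=3630/299 d=-1735/299
  seg 4: a=5 b=2851/299 c=-1575/299 d=175/299
S(33/4) = 123499/19136

Δ: Δ0=-1, Δ1=2, Δ2=-3, Δ3=9, Δ4=-1
row 1: diag=8, rhs=18; c'=1/8, d'=9/4
row 2: denom=4−1·1/8=31/8; d'=(-30−1·9/4)/(31/8)=-258/31
row 3: denom=4−1·8/31=116/31; d'=(72−1·-258/31)/(116/31)=1245/58
row 4: denom=8−1·31/116=897/116; d'=(-60−1·1245/58)/(897/116)=-3150/299
back: M4=-3150/299
back: M3=1245/58−31/116·-3150/299=7260/299
back: M2=-258/31−8/31·7260/299=-4362/299
back: M1=9/4−1/8·-4362/299=1218/299
M: M0=0, M1=1218/299, M2=-4362/299, M3=7260/299, M4=-3150/299, M5=0
seg 0: a=0, c=M0/2=0, d=(M1−M0)/(6·3)=203/897, b=Δ0−h0·(2M0+M1)/6=-908/299
seg 1: a=-3, c=M1/2=609/299, d=(M2−M1)/(6·1)=-930/299, b=Δ1−h1·(2M1+M2)/6=919/299
seg 2: a=-1, c=M2/2=-2181/299, d=(M3−M2)/(6·1)=149/23, b=Δ2−h2·(2M2+M3)/6=-653/299
seg 3: a=-4, c=M3/2=3630/299, d=(M4−M3)/(6·1)=-1735/299, b=Δ3−h3·(2M3+M4)/6=796/299
seg 4: a=5, c=M4/2=-1575/299, d=(M5−M4)/(6·3)=175/299, b=Δ4−h4·(2M4+M5)/6=2851/299
t_q=33/4 → seg 4, τ=9/4; S=5+2851/299·τ+-1575/299·τ²+175/299·τ³=123499/19136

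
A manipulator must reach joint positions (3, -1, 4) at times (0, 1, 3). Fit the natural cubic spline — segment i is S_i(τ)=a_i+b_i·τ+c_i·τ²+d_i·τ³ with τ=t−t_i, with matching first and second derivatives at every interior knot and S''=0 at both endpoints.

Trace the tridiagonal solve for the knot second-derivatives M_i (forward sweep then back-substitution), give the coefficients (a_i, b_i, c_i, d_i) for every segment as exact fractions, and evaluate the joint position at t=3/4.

Δ: Δ0=-4, Δ1=5/2
row 1: diag=6, rhs=39; c'=1/3, d'=13/2
back: M1=13/2
M: M0=0, M1=13/2, M2=0
seg 0: a=3, c=M0/2=0, d=(M1−M0)/(6·1)=13/12, b=Δ0−h0·(2M0+M1)/6=-61/12
seg 1: a=-1, c=M1/2=13/4, d=(M2−M1)/(6·2)=-13/24, b=Δ1−h1·(2M1+M2)/6=-11/6
t_q=3/4 → seg 0, τ=3/4; S=3+-61/12·τ+0·τ²+13/12·τ³=-91/256

  seg 0: a=3 b=-61/12 c=0 d=13/12
  seg 1: a=-1 b=-11/6 c=13/4 d=-13/24
S(3/4) = -91/256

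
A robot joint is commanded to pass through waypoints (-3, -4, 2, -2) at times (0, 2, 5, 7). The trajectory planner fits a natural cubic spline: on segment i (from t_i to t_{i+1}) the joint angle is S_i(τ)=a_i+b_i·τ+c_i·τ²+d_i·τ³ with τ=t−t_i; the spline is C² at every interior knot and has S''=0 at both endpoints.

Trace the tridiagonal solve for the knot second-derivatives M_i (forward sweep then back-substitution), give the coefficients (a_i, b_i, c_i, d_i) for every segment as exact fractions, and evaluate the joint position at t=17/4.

  seg 0: a=-3 b=-239/182 c=0 d=37/182
  seg 1: a=-4 b=205/182 c=111/91 d=-13/42
  seg 2: a=2 b=8/91 c=-285/182 d=95/364
S(17/4) = 13789/11648

Δ: Δ0=-1/2, Δ1=2, Δ2=-2
row 1: diag=10, rhs=15; c'=3/10, d'=3/2
row 2: denom=10−3·3/10=91/10; d'=(-24−3·3/2)/(91/10)=-285/91
back: M2=-285/91
back: M1=3/2−3/10·-285/91=222/91
M: M0=0, M1=222/91, M2=-285/91, M3=0
seg 0: a=-3, c=M0/2=0, d=(M1−M0)/(6·2)=37/182, b=Δ0−h0·(2M0+M1)/6=-239/182
seg 1: a=-4, c=M1/2=111/91, d=(M2−M1)/(6·3)=-13/42, b=Δ1−h1·(2M1+M2)/6=205/182
seg 2: a=2, c=M2/2=-285/182, d=(M3−M2)/(6·2)=95/364, b=Δ2−h2·(2M2+M3)/6=8/91
t_q=17/4 → seg 1, τ=9/4; S=-4+205/182·τ+111/91·τ²+-13/42·τ³=13789/11648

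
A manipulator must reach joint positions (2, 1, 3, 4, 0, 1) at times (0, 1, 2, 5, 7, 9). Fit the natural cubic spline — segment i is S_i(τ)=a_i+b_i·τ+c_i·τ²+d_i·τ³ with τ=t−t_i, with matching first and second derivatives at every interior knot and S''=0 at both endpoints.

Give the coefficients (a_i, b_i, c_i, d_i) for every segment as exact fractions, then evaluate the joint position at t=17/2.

Δ: Δ0=-1, Δ1=2, Δ2=1/3, Δ3=-2, Δ4=1/2
row 1: diag=4, rhs=18; c'=1/4, d'=9/2
row 2: denom=8−1·1/4=31/4; d'=(-10−1·9/2)/(31/4)=-58/31
row 3: denom=10−3·12/31=274/31; d'=(-14−3·-58/31)/(274/31)=-130/137
row 4: denom=8−2·31/137=1034/137; d'=(15−2·-130/137)/(1034/137)=2315/1034
back: M4=2315/1034
back: M3=-130/137−31/137·2315/1034=-1505/1034
back: M2=-58/31−12/31·-1505/1034=-676/517
back: M1=9/2−1/4·-676/517=4991/1034
M: M0=0, M1=4991/1034, M2=-676/517, M3=-1505/1034, M4=2315/1034, M5=0
seg 0: a=2, c=M0/2=0, d=(M1−M0)/(6·1)=4991/6204, b=Δ0−h0·(2M0+M1)/6=-11195/6204
seg 1: a=1, c=M1/2=4991/2068, d=(M2−M1)/(6·1)=-6343/6204, b=Δ1−h1·(2M1+M2)/6=1889/3102
seg 2: a=3, c=M2/2=-338/517, d=(M3−M2)/(6·3)=-17/2068, b=Δ2−h2·(2M2+M3)/6=14695/6204
seg 3: a=4, c=M3/2=-1505/2068, d=(M4−M3)/(6·2)=955/3102, b=Δ3−h3·(2M3+M4)/6=-5509/3102
seg 4: a=0, c=M4/2=2315/2068, d=(M5−M4)/(6·2)=-2315/12408, b=Δ4−h4·(2M4+M5)/6=-3079/3102
t_q=17/2 → seg 4, τ=3/2; S=0+-3079/3102·τ+2315/2068·τ²+-2315/12408·τ³=13241/33088

  seg 0: a=2 b=-11195/6204 c=0 d=4991/6204
  seg 1: a=1 b=1889/3102 c=4991/2068 d=-6343/6204
  seg 2: a=3 b=14695/6204 c=-338/517 d=-17/2068
  seg 3: a=4 b=-5509/3102 c=-1505/2068 d=955/3102
  seg 4: a=0 b=-3079/3102 c=2315/2068 d=-2315/12408
S(17/2) = 13241/33088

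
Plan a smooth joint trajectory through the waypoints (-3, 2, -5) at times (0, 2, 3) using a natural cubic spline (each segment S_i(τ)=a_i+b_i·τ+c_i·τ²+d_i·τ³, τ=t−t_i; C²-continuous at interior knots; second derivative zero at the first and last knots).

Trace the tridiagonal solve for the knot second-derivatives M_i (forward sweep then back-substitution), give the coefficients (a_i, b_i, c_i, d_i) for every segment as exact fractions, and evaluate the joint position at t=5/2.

Δ: Δ0=5/2, Δ1=-7
row 1: diag=6, rhs=-57; c'=1/6, d'=-19/2
back: M1=-19/2
M: M0=0, M1=-19/2, M2=0
seg 0: a=-3, c=M0/2=0, d=(M1−M0)/(6·2)=-19/24, b=Δ0−h0·(2M0+M1)/6=17/3
seg 1: a=2, c=M1/2=-19/4, d=(M2−M1)/(6·1)=19/12, b=Δ1−h1·(2M1+M2)/6=-23/6
t_q=5/2 → seg 1, τ=1/2; S=2+-23/6·τ+-19/4·τ²+19/12·τ³=-29/32

  seg 0: a=-3 b=17/3 c=0 d=-19/24
  seg 1: a=2 b=-23/6 c=-19/4 d=19/12
S(5/2) = -29/32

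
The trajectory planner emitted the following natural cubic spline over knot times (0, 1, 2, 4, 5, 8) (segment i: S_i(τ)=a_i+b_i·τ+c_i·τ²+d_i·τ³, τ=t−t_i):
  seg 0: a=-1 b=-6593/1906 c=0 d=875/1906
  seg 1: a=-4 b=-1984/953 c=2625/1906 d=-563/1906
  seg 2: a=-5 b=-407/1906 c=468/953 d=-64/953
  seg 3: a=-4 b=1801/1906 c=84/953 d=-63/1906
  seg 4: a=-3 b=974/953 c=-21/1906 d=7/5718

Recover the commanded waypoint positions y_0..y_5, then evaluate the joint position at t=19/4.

y_0=-1 y_1=-4 y_2=-5 y_3=-4 y_4=-3 y_5=0
S(19/4) = -397141/121984

y_0 = S_0(0) = a_0 = -1
y_1 = S_1(0) = a_1 = -4
y_2 = S_2(0) = a_2 = -5
y_3 = S_3(0) = a_3 = -4
y_4 = S_4(0) = a_4 = -3
y_5 = S_4(3) = 0
t_q=19/4 is in segment 3 (τ=3/4); S_3(τ)=-397141/121984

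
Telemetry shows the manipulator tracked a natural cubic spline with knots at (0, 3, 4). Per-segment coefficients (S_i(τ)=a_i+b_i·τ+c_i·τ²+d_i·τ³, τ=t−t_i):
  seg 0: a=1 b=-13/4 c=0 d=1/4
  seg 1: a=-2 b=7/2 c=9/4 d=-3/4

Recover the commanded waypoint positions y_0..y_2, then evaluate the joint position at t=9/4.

y_0 = S_0(0) = a_0 = 1
y_1 = S_1(0) = a_1 = -2
y_2 = S_1(1) = 3
t_q=9/4 is in segment 0 (τ=9/4); S_0(τ)=-887/256

y_0=1 y_1=-2 y_2=3
S(9/4) = -887/256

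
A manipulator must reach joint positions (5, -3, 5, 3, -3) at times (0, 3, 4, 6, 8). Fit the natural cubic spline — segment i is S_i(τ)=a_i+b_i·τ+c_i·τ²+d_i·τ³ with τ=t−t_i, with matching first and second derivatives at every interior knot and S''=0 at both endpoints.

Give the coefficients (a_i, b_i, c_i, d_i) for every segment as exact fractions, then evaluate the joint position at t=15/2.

Δ: Δ0=-8/3, Δ1=8, Δ2=-1, Δ3=-3
row 1: diag=8, rhs=64; c'=1/8, d'=8
row 2: denom=6−1·1/8=47/8; d'=(-54−1·8)/(47/8)=-496/47
row 3: denom=8−2·16/47=344/47; d'=(-12−2·-496/47)/(344/47)=107/86
back: M3=107/86
back: M2=-496/47−16/47·107/86=-472/43
back: M1=8−1/8·-472/43=403/43
M: M0=0, M1=403/43, M2=-472/43, M3=107/86, M4=0
seg 0: a=5, c=M0/2=0, d=(M1−M0)/(6·3)=403/774, b=Δ0−h0·(2M0+M1)/6=-1897/258
seg 1: a=-3, c=M1/2=403/86, d=(M2−M1)/(6·1)=-875/258, b=Δ1−h1·(2M1+M2)/6=865/129
seg 2: a=5, c=M2/2=-236/43, d=(M3−M2)/(6·2)=1051/1032, b=Δ2−h2·(2M2+M3)/6=1523/258
seg 3: a=3, c=M3/2=107/172, d=(M4−M3)/(6·2)=-107/1032, b=Δ3−h3·(2M3+M4)/6=-494/129
t_q=15/2 → seg 3, τ=3/2; S=3+-494/129·τ+107/172·τ²+-107/1032·τ³=-4663/2752

  seg 0: a=5 b=-1897/258 c=0 d=403/774
  seg 1: a=-3 b=865/129 c=403/86 d=-875/258
  seg 2: a=5 b=1523/258 c=-236/43 d=1051/1032
  seg 3: a=3 b=-494/129 c=107/172 d=-107/1032
S(15/2) = -4663/2752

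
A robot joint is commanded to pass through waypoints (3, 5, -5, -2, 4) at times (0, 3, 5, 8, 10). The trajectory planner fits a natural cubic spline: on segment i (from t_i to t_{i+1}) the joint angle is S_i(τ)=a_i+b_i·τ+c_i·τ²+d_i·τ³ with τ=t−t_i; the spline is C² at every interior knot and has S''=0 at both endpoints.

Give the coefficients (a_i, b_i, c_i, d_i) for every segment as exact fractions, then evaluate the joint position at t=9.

Δ: Δ0=2/3, Δ1=-5, Δ2=1, Δ3=3
row 1: diag=10, rhs=-34; c'=1/5, d'=-17/5
row 2: denom=10−2·1/5=48/5; d'=(36−2·-17/5)/(48/5)=107/24
row 3: denom=10−3·5/16=145/16; d'=(12−3·107/24)/(145/16)=-22/145
back: M3=-22/145
back: M2=107/24−5/16·-22/145=392/87
back: M1=-17/5−1/5·392/87=-1871/435
M: M0=0, M1=-1871/435, M2=392/87, M3=-22/145, M4=0
seg 0: a=3, c=M0/2=0, d=(M1−M0)/(6·3)=-1871/7830, b=Δ0−h0·(2M0+M1)/6=817/290
seg 1: a=5, c=M1/2=-1871/870, d=(M2−M1)/(6·2)=1277/1740, b=Δ1−h1·(2M1+M2)/6=-527/145
seg 2: a=-5, c=M2/2=196/87, d=(M3−M2)/(6·3)=-1013/3915, b=Δ2−h2·(2M2+M3)/6=-1492/435
seg 3: a=-2, c=M3/2=-11/145, d=(M4−M3)/(6·2)=11/870, b=Δ3−h3·(2M3+M4)/6=1349/435
t_q=9 → seg 3, τ=1; S=-2+1349/435·τ+-11/145·τ²+11/870·τ³=301/290

  seg 0: a=3 b=817/290 c=0 d=-1871/7830
  seg 1: a=5 b=-527/145 c=-1871/870 d=1277/1740
  seg 2: a=-5 b=-1492/435 c=196/87 d=-1013/3915
  seg 3: a=-2 b=1349/435 c=-11/145 d=11/870
S(9) = 301/290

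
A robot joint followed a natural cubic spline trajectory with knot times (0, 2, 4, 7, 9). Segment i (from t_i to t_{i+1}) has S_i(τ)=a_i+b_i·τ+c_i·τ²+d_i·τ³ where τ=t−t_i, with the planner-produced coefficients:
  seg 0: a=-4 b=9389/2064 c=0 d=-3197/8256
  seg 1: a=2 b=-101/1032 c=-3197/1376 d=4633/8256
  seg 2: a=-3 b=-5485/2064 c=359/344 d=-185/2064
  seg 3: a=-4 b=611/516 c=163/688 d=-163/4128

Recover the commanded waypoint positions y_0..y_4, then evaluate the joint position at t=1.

y_0=-4 y_1=2 y_2=-3 y_3=-4 y_4=-1
S(1) = 445/2752

y_0 = S_0(0) = a_0 = -4
y_1 = S_1(0) = a_1 = 2
y_2 = S_2(0) = a_2 = -3
y_3 = S_3(0) = a_3 = -4
y_4 = S_3(2) = -1
t_q=1 is in segment 0 (τ=1); S_0(τ)=445/2752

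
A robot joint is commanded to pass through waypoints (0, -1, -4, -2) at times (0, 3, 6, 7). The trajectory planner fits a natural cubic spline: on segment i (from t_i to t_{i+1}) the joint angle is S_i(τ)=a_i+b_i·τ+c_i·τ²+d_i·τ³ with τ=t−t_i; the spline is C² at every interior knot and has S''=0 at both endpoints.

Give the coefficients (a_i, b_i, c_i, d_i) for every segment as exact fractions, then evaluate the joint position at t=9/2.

Δ: Δ0=-1/3, Δ1=-1, Δ2=2
row 1: diag=12, rhs=-4; c'=1/4, d'=-1/3
row 2: denom=8−3·1/4=29/4; d'=(18−3·-1/3)/(29/4)=76/29
back: M2=76/29
back: M1=-1/3−1/4·76/29=-86/87
M: M0=0, M1=-86/87, M2=76/29, M3=0
seg 0: a=0, c=M0/2=0, d=(M1−M0)/(6·3)=-43/783, b=Δ0−h0·(2M0+M1)/6=14/87
seg 1: a=-1, c=M1/2=-43/87, d=(M2−M1)/(6·3)=157/783, b=Δ1−h1·(2M1+M2)/6=-115/87
seg 2: a=-4, c=M2/2=38/29, d=(M3−M2)/(6·1)=-38/87, b=Δ2−h2·(2M2+M3)/6=98/87
t_q=9/2 → seg 1, τ=3/2; S=-1+-115/87·τ+-43/87·τ²+157/783·τ³=-793/232

  seg 0: a=0 b=14/87 c=0 d=-43/783
  seg 1: a=-1 b=-115/87 c=-43/87 d=157/783
  seg 2: a=-4 b=98/87 c=38/29 d=-38/87
S(9/2) = -793/232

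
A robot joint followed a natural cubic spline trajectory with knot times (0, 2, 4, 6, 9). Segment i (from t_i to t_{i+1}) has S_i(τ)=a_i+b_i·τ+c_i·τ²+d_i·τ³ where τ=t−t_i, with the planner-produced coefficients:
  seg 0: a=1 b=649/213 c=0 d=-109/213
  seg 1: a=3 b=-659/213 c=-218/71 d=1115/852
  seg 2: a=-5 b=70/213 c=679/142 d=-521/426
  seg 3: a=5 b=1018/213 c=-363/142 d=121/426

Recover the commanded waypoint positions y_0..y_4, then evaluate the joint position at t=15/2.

y_0=1 y_1=3 y_2=-5 y_3=5 y_4=4
S(15/2) = 8379/1136

y_0 = S_0(0) = a_0 = 1
y_1 = S_1(0) = a_1 = 3
y_2 = S_2(0) = a_2 = -5
y_3 = S_3(0) = a_3 = 5
y_4 = S_3(3) = 4
t_q=15/2 is in segment 3 (τ=3/2); S_3(τ)=8379/1136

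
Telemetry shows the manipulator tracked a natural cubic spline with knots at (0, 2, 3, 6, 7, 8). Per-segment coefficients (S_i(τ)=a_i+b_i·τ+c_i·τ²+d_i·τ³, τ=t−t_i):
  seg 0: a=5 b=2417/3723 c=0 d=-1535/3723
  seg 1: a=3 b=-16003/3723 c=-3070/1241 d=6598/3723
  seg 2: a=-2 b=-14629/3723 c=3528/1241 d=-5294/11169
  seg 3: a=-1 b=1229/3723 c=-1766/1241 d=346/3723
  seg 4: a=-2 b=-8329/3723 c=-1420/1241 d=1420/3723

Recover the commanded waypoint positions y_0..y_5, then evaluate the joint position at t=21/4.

y_0 = S_0(0) = a_0 = 5
y_1 = S_1(0) = a_1 = 3
y_2 = S_2(0) = a_2 = -2
y_3 = S_3(0) = a_3 = -1
y_4 = S_4(0) = a_4 = -2
y_5 = S_4(1) = -5
t_q=21/4 is in segment 2 (τ=9/4); S_2(τ)=-73391/39712

y_0=5 y_1=3 y_2=-2 y_3=-1 y_4=-2 y_5=-5
S(21/4) = -73391/39712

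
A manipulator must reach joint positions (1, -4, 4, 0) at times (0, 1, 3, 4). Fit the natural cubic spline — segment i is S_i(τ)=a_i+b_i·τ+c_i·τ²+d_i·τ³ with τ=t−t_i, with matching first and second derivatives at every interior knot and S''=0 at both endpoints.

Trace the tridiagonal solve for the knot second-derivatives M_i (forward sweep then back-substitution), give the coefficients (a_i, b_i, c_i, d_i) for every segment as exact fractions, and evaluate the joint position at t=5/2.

Δ: Δ0=-5, Δ1=4, Δ2=-4
row 1: diag=6, rhs=54; c'=1/3, d'=9
row 2: denom=6−2·1/3=16/3; d'=(-48−2·9)/(16/3)=-99/8
back: M2=-99/8
back: M1=9−1/3·-99/8=105/8
M: M0=0, M1=105/8, M2=-99/8, M3=0
seg 0: a=1, c=M0/2=0, d=(M1−M0)/(6·1)=35/16, b=Δ0−h0·(2M0+M1)/6=-115/16
seg 1: a=-4, c=M1/2=105/16, d=(M2−M1)/(6·2)=-17/8, b=Δ1−h1·(2M1+M2)/6=-5/8
seg 2: a=4, c=M2/2=-99/16, d=(M3−M2)/(6·1)=33/16, b=Δ2−h2·(2M2+M3)/6=1/8
t_q=5/2 → seg 1, τ=3/2; S=-4+-5/8·τ+105/16·τ²+-17/8·τ³=85/32

  seg 0: a=1 b=-115/16 c=0 d=35/16
  seg 1: a=-4 b=-5/8 c=105/16 d=-17/8
  seg 2: a=4 b=1/8 c=-99/16 d=33/16
S(5/2) = 85/32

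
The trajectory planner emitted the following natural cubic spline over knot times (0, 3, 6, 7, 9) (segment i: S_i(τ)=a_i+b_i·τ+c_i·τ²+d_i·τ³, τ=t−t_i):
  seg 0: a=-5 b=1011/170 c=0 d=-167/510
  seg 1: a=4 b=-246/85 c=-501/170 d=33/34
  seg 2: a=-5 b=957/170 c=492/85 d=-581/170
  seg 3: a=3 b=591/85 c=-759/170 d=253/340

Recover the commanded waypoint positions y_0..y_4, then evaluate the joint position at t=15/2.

y_0 = S_0(0) = a_0 = -5
y_1 = S_1(0) = a_1 = 4
y_2 = S_2(0) = a_2 = -5
y_3 = S_3(0) = a_3 = 3
y_4 = S_3(2) = 5
t_q=15/2 is in segment 3 (τ=1/2); S_3(τ)=14833/2720

y_0=-5 y_1=4 y_2=-5 y_3=3 y_4=5
S(15/2) = 14833/2720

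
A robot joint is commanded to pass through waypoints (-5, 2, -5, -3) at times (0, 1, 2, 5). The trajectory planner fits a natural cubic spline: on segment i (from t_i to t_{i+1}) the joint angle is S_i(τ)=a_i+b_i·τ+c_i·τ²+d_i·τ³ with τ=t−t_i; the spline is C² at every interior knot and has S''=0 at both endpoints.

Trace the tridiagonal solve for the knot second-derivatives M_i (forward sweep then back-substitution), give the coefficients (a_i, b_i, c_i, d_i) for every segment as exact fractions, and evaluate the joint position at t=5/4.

  seg 0: a=-5 b=1010/93 c=0 d=-359/93
  seg 1: a=2 b=-67/93 c=-359/31 d=493/93
  seg 2: a=-5 b=-742/93 c=134/31 d=-134/279
S(5/4) = 2339/1984

Δ: Δ0=7, Δ1=-7, Δ2=2/3
row 1: diag=4, rhs=-84; c'=1/4, d'=-21
row 2: denom=8−1·1/4=31/4; d'=(46−1·-21)/(31/4)=268/31
back: M2=268/31
back: M1=-21−1/4·268/31=-718/31
M: M0=0, M1=-718/31, M2=268/31, M3=0
seg 0: a=-5, c=M0/2=0, d=(M1−M0)/(6·1)=-359/93, b=Δ0−h0·(2M0+M1)/6=1010/93
seg 1: a=2, c=M1/2=-359/31, d=(M2−M1)/(6·1)=493/93, b=Δ1−h1·(2M1+M2)/6=-67/93
seg 2: a=-5, c=M2/2=134/31, d=(M3−M2)/(6·3)=-134/279, b=Δ2−h2·(2M2+M3)/6=-742/93
t_q=5/4 → seg 1, τ=1/4; S=2+-67/93·τ+-359/31·τ²+493/93·τ³=2339/1984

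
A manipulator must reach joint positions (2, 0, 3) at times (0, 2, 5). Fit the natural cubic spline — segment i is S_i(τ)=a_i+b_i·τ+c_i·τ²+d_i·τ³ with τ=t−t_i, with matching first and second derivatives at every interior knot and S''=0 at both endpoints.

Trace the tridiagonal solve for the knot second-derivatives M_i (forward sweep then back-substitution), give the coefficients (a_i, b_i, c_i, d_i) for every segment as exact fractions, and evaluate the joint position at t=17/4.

  seg 0: a=2 b=-7/5 c=0 d=1/10
  seg 1: a=0 b=-1/5 c=3/5 d=-1/15
S(17/4) = 117/64

Δ: Δ0=-1, Δ1=1
row 1: diag=10, rhs=12; c'=3/10, d'=6/5
back: M1=6/5
M: M0=0, M1=6/5, M2=0
seg 0: a=2, c=M0/2=0, d=(M1−M0)/(6·2)=1/10, b=Δ0−h0·(2M0+M1)/6=-7/5
seg 1: a=0, c=M1/2=3/5, d=(M2−M1)/(6·3)=-1/15, b=Δ1−h1·(2M1+M2)/6=-1/5
t_q=17/4 → seg 1, τ=9/4; S=0+-1/5·τ+3/5·τ²+-1/15·τ³=117/64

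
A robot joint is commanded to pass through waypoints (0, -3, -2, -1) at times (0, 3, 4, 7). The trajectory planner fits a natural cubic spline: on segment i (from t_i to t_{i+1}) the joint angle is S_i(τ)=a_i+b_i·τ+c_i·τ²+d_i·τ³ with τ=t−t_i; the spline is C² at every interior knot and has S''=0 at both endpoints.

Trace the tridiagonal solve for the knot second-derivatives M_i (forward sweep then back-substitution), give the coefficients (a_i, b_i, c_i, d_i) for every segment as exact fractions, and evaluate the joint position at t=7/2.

Δ: Δ0=-1, Δ1=1, Δ2=1/3
row 1: diag=8, rhs=12; c'=1/8, d'=3/2
row 2: denom=8−1·1/8=63/8; d'=(-4−1·3/2)/(63/8)=-44/63
back: M2=-44/63
back: M1=3/2−1/8·-44/63=100/63
M: M0=0, M1=100/63, M2=-44/63, M3=0
seg 0: a=0, c=M0/2=0, d=(M1−M0)/(6·3)=50/567, b=Δ0−h0·(2M0+M1)/6=-113/63
seg 1: a=-3, c=M1/2=50/63, d=(M2−M1)/(6·1)=-8/21, b=Δ1−h1·(2M1+M2)/6=37/63
seg 2: a=-2, c=M2/2=-22/63, d=(M3−M2)/(6·3)=22/567, b=Δ2−h2·(2M2+M3)/6=65/63
t_q=7/2 → seg 1, τ=1/2; S=-3+37/63·τ+50/63·τ²+-8/21·τ³=-23/9

  seg 0: a=0 b=-113/63 c=0 d=50/567
  seg 1: a=-3 b=37/63 c=50/63 d=-8/21
  seg 2: a=-2 b=65/63 c=-22/63 d=22/567
S(7/2) = -23/9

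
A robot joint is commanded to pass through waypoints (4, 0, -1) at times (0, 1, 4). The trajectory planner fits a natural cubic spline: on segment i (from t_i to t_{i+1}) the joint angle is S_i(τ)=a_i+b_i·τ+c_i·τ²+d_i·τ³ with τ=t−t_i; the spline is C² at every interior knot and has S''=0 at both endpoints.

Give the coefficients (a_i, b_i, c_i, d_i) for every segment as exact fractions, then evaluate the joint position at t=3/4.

Δ: Δ0=-4, Δ1=-1/3
row 1: diag=8, rhs=22; c'=3/8, d'=11/4
back: M1=11/4
M: M0=0, M1=11/4, M2=0
seg 0: a=4, c=M0/2=0, d=(M1−M0)/(6·1)=11/24, b=Δ0−h0·(2M0+M1)/6=-107/24
seg 1: a=0, c=M1/2=11/8, d=(M2−M1)/(6·3)=-11/72, b=Δ1−h1·(2M1+M2)/6=-37/12
t_q=3/4 → seg 0, τ=3/4; S=4+-107/24·τ+0·τ²+11/24·τ³=435/512

  seg 0: a=4 b=-107/24 c=0 d=11/24
  seg 1: a=0 b=-37/12 c=11/8 d=-11/72
S(3/4) = 435/512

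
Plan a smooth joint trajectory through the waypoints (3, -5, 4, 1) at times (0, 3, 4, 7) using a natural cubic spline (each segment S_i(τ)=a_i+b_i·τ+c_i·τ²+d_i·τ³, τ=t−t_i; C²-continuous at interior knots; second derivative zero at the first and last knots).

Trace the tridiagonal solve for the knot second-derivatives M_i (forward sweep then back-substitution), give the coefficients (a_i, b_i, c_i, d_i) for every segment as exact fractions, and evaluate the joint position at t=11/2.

Δ: Δ0=-8/3, Δ1=9, Δ2=-1
row 1: diag=8, rhs=70; c'=1/8, d'=35/4
row 2: denom=8−1·1/8=63/8; d'=(-60−1·35/4)/(63/8)=-550/63
back: M2=-550/63
back: M1=35/4−1/8·-550/63=620/63
M: M0=0, M1=620/63, M2=-550/63, M3=0
seg 0: a=3, c=M0/2=0, d=(M1−M0)/(6·3)=310/567, b=Δ0−h0·(2M0+M1)/6=-478/63
seg 1: a=-5, c=M1/2=310/63, d=(M2−M1)/(6·1)=-65/21, b=Δ1−h1·(2M1+M2)/6=452/63
seg 2: a=4, c=M2/2=-275/63, d=(M3−M2)/(6·3)=275/567, b=Δ2−h2·(2M2+M3)/6=487/63
t_q=11/2 → seg 2, τ=3/2; S=4+487/63·τ+-275/63·τ²+275/567·τ³=415/56

  seg 0: a=3 b=-478/63 c=0 d=310/567
  seg 1: a=-5 b=452/63 c=310/63 d=-65/21
  seg 2: a=4 b=487/63 c=-275/63 d=275/567
S(11/2) = 415/56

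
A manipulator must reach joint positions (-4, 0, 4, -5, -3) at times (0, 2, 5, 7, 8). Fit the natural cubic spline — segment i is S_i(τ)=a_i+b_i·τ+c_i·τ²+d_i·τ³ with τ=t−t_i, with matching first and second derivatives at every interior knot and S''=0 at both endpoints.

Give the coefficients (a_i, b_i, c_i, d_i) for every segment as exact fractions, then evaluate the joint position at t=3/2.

  seg 0: a=-4 b=1198/759 c=0 d=80/759
  seg 1: a=0 b=2158/759 c=160/253 d=-862/2277
  seg 2: a=4 b=-2720/759 c=-702/253 d=7033/6072
  seg 3: a=-5 b=-1189/1518 c=4225/1012 d=-4225/3036
S(3/2) = -323/253

Δ: Δ0=2, Δ1=4/3, Δ2=-9/2, Δ3=2
row 1: diag=10, rhs=-4; c'=3/10, d'=-2/5
row 2: denom=10−3·3/10=91/10; d'=(-35−3·-2/5)/(91/10)=-26/7
row 3: denom=6−2·20/91=506/91; d'=(39−2·-26/7)/(506/91)=4225/506
back: M3=4225/506
back: M2=-26/7−20/91·4225/506=-1404/253
back: M1=-2/5−3/10·-1404/253=320/253
M: M0=0, M1=320/253, M2=-1404/253, M3=4225/506, M4=0
seg 0: a=-4, c=M0/2=0, d=(M1−M0)/(6·2)=80/759, b=Δ0−h0·(2M0+M1)/6=1198/759
seg 1: a=0, c=M1/2=160/253, d=(M2−M1)/(6·3)=-862/2277, b=Δ1−h1·(2M1+M2)/6=2158/759
seg 2: a=4, c=M2/2=-702/253, d=(M3−M2)/(6·2)=7033/6072, b=Δ2−h2·(2M2+M3)/6=-2720/759
seg 3: a=-5, c=M3/2=4225/1012, d=(M4−M3)/(6·1)=-4225/3036, b=Δ3−h3·(2M3+M4)/6=-1189/1518
t_q=3/2 → seg 0, τ=3/2; S=-4+1198/759·τ+0·τ²+80/759·τ³=-323/253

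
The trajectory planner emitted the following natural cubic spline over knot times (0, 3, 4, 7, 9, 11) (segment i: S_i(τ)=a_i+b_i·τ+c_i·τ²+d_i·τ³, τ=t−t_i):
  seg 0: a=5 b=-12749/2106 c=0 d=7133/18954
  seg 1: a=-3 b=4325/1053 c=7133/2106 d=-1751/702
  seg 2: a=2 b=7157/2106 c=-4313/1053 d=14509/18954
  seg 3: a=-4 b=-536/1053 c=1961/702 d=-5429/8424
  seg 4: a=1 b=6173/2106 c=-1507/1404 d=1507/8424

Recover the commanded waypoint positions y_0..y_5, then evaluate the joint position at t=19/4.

y_0=5 y_1=-3 y_2=2 y_3=-4 y_4=1 y_5=4
S(19/4) = 38455/14976

y_0 = S_0(0) = a_0 = 5
y_1 = S_1(0) = a_1 = -3
y_2 = S_2(0) = a_2 = 2
y_3 = S_3(0) = a_3 = -4
y_4 = S_4(0) = a_4 = 1
y_5 = S_4(2) = 4
t_q=19/4 is in segment 2 (τ=3/4); S_2(τ)=38455/14976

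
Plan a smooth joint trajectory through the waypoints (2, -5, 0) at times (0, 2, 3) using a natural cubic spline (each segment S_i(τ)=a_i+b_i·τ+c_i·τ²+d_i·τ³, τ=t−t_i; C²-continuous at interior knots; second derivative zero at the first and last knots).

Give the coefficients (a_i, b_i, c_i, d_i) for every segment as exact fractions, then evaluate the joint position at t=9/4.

  seg 0: a=2 b=-19/3 c=0 d=17/24
  seg 1: a=-5 b=13/6 c=17/4 d=-17/12
S(9/4) = -1079/256

Δ: Δ0=-7/2, Δ1=5
row 1: diag=6, rhs=51; c'=1/6, d'=17/2
back: M1=17/2
M: M0=0, M1=17/2, M2=0
seg 0: a=2, c=M0/2=0, d=(M1−M0)/(6·2)=17/24, b=Δ0−h0·(2M0+M1)/6=-19/3
seg 1: a=-5, c=M1/2=17/4, d=(M2−M1)/(6·1)=-17/12, b=Δ1−h1·(2M1+M2)/6=13/6
t_q=9/4 → seg 1, τ=1/4; S=-5+13/6·τ+17/4·τ²+-17/12·τ³=-1079/256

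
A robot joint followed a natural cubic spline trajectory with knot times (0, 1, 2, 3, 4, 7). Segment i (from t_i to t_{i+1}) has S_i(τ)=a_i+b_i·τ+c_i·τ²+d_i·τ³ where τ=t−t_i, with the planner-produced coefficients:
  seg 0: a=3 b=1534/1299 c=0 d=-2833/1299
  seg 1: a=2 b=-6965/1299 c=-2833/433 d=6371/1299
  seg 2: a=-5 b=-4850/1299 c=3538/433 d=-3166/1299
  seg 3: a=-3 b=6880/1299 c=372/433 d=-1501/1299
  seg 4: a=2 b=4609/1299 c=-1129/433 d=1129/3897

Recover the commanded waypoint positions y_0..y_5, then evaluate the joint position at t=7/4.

y_0=3 y_1=2 y_2=-5 y_3=-3 y_4=2 y_5=-3
S(7/4) = -100665/27712

y_0 = S_0(0) = a_0 = 3
y_1 = S_1(0) = a_1 = 2
y_2 = S_2(0) = a_2 = -5
y_3 = S_3(0) = a_3 = -3
y_4 = S_4(0) = a_4 = 2
y_5 = S_4(3) = -3
t_q=7/4 is in segment 1 (τ=3/4); S_1(τ)=-100665/27712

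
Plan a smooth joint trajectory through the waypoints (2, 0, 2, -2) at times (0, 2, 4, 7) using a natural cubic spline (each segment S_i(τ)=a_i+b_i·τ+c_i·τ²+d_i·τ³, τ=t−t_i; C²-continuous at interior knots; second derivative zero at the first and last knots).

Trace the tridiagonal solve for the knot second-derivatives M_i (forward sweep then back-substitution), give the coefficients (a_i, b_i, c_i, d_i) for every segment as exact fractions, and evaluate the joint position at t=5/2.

  seg 0: a=2 b=-94/57 c=0 d=37/228
  seg 1: a=0 b=17/57 c=37/38 d=-71/228
  seg 2: a=2 b=26/57 c=-17/19 d=17/171
S(5/2) = 215/608

Δ: Δ0=-1, Δ1=1, Δ2=-4/3
row 1: diag=8, rhs=12; c'=1/4, d'=3/2
row 2: denom=10−2·1/4=19/2; d'=(-14−2·3/2)/(19/2)=-34/19
back: M2=-34/19
back: M1=3/2−1/4·-34/19=37/19
M: M0=0, M1=37/19, M2=-34/19, M3=0
seg 0: a=2, c=M0/2=0, d=(M1−M0)/(6·2)=37/228, b=Δ0−h0·(2M0+M1)/6=-94/57
seg 1: a=0, c=M1/2=37/38, d=(M2−M1)/(6·2)=-71/228, b=Δ1−h1·(2M1+M2)/6=17/57
seg 2: a=2, c=M2/2=-17/19, d=(M3−M2)/(6·3)=17/171, b=Δ2−h2·(2M2+M3)/6=26/57
t_q=5/2 → seg 1, τ=1/2; S=0+17/57·τ+37/38·τ²+-71/228·τ³=215/608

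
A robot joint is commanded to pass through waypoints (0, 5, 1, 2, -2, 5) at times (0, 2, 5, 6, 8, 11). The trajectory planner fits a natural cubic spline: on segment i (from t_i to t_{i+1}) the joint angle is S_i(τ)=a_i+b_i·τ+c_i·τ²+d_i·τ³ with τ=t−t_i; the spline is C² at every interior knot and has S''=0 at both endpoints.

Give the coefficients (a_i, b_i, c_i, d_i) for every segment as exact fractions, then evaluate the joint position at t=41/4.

  seg 0: a=0 b=1172/323 c=0 d=-729/2584
  seg 1: a=5 b=157/646 c=-2187/1292 d=13573/34884
  seg 2: a=1 b=45/76 c=1753/969 d=-5431/3876
  seg 3: a=2 b=13/1938 c=-9281/3876 d=674/969
  seg 4: a=-2 b=-791/646 c=6895/3876 d=-6895/34884
S(41/4) = 165311/82688

Δ: Δ0=5/2, Δ1=-4/3, Δ2=1, Δ3=-2, Δ4=7/3
row 1: diag=10, rhs=-23; c'=3/10, d'=-23/10
row 2: denom=8−3·3/10=71/10; d'=(14−3·-23/10)/(71/10)=209/71
row 3: denom=6−1·10/71=416/71; d'=(-18−1·209/71)/(416/71)=-1487/416
row 4: denom=10−2·71/208=969/104; d'=(26−2·-1487/416)/(969/104)=6895/1938
back: M4=6895/1938
back: M3=-1487/416−71/208·6895/1938=-9281/1938
back: M2=209/71−10/71·-9281/1938=3506/969
back: M1=-23/10−3/10·3506/969=-2187/646
M: M0=0, M1=-2187/646, M2=3506/969, M3=-9281/1938, M4=6895/1938, M5=0
seg 0: a=0, c=M0/2=0, d=(M1−M0)/(6·2)=-729/2584, b=Δ0−h0·(2M0+M1)/6=1172/323
seg 1: a=5, c=M1/2=-2187/1292, d=(M2−M1)/(6·3)=13573/34884, b=Δ1−h1·(2M1+M2)/6=157/646
seg 2: a=1, c=M2/2=1753/969, d=(M3−M2)/(6·1)=-5431/3876, b=Δ2−h2·(2M2+M3)/6=45/76
seg 3: a=2, c=M3/2=-9281/3876, d=(M4−M3)/(6·2)=674/969, b=Δ3−h3·(2M3+M4)/6=13/1938
seg 4: a=-2, c=M4/2=6895/3876, d=(M5−M4)/(6·3)=-6895/34884, b=Δ4−h4·(2M4+M5)/6=-791/646
t_q=41/4 → seg 4, τ=9/4; S=-2+-791/646·τ+6895/3876·τ²+-6895/34884·τ³=165311/82688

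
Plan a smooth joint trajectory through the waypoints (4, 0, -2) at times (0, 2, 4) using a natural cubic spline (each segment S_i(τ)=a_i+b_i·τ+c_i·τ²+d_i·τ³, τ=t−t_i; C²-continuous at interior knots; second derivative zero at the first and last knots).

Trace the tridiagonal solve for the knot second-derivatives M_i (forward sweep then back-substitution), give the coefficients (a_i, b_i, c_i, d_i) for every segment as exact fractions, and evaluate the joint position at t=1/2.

  seg 0: a=4 b=-9/4 c=0 d=1/16
  seg 1: a=0 b=-3/2 c=3/8 d=-1/16
S(1/2) = 369/128

Δ: Δ0=-2, Δ1=-1
row 1: diag=8, rhs=6; c'=1/4, d'=3/4
back: M1=3/4
M: M0=0, M1=3/4, M2=0
seg 0: a=4, c=M0/2=0, d=(M1−M0)/(6·2)=1/16, b=Δ0−h0·(2M0+M1)/6=-9/4
seg 1: a=0, c=M1/2=3/8, d=(M2−M1)/(6·2)=-1/16, b=Δ1−h1·(2M1+M2)/6=-3/2
t_q=1/2 → seg 0, τ=1/2; S=4+-9/4·τ+0·τ²+1/16·τ³=369/128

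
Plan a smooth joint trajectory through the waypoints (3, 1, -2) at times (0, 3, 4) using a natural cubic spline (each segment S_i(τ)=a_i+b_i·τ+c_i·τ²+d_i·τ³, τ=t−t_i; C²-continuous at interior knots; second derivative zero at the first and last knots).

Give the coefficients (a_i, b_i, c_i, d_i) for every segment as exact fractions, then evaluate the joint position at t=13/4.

Δ: Δ0=-2/3, Δ1=-3
row 1: diag=8, rhs=-14; c'=1/8, d'=-7/4
back: M1=-7/4
M: M0=0, M1=-7/4, M2=0
seg 0: a=3, c=M0/2=0, d=(M1−M0)/(6·3)=-7/72, b=Δ0−h0·(2M0+M1)/6=5/24
seg 1: a=1, c=M1/2=-7/8, d=(M2−M1)/(6·1)=7/24, b=Δ1−h1·(2M1+M2)/6=-29/12
t_q=13/4 → seg 1, τ=1/4; S=1+-29/12·τ+-7/8·τ²+7/24·τ³=177/512

  seg 0: a=3 b=5/24 c=0 d=-7/72
  seg 1: a=1 b=-29/12 c=-7/8 d=7/24
S(13/4) = 177/512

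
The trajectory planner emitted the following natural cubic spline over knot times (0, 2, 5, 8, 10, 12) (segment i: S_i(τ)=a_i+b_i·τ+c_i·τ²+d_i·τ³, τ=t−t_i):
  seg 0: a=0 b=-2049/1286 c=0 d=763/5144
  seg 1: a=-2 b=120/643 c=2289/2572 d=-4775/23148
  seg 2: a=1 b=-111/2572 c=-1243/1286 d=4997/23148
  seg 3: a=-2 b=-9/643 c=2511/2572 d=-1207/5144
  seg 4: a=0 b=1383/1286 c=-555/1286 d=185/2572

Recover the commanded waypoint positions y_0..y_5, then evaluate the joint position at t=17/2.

y_0 = S_0(0) = a_0 = 0
y_1 = S_1(0) = a_1 = -2
y_2 = S_2(0) = a_2 = 1
y_3 = S_3(0) = a_3 = -2
y_4 = S_4(0) = a_4 = 0
y_5 = S_4(2) = 1
t_q=17/2 is in segment 3 (τ=1/2); S_3(τ)=-73755/41152

y_0=0 y_1=-2 y_2=1 y_3=-2 y_4=0 y_5=1
S(17/2) = -73755/41152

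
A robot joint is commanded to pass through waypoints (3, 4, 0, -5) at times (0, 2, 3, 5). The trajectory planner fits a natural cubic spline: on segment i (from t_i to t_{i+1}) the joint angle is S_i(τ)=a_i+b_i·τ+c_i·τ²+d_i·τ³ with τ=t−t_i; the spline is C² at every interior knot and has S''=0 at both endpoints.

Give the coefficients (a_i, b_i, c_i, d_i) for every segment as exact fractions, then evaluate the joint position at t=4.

Δ: Δ0=1/2, Δ1=-4, Δ2=-5/2
row 1: diag=6, rhs=-27; c'=1/6, d'=-9/2
row 2: denom=6−1·1/6=35/6; d'=(9−1·-9/2)/(35/6)=81/35
back: M2=81/35
back: M1=-9/2−1/6·81/35=-171/35
M: M0=0, M1=-171/35, M2=81/35, M3=0
seg 0: a=3, c=M0/2=0, d=(M1−M0)/(6·2)=-57/140, b=Δ0−h0·(2M0+M1)/6=149/70
seg 1: a=4, c=M1/2=-171/70, d=(M2−M1)/(6·1)=6/5, b=Δ1−h1·(2M1+M2)/6=-193/70
seg 2: a=0, c=M2/2=81/70, d=(M3−M2)/(6·2)=-27/140, b=Δ2−h2·(2M2+M3)/6=-283/70
t_q=4 → seg 2, τ=1; S=0+-283/70·τ+81/70·τ²+-27/140·τ³=-431/140

  seg 0: a=3 b=149/70 c=0 d=-57/140
  seg 1: a=4 b=-193/70 c=-171/70 d=6/5
  seg 2: a=0 b=-283/70 c=81/70 d=-27/140
S(4) = -431/140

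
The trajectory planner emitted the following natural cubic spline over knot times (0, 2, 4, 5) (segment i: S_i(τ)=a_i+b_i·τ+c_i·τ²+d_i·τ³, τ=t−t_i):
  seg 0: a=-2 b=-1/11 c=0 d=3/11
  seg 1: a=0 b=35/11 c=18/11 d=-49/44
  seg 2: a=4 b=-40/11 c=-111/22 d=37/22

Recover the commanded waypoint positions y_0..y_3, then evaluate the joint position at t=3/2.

y_0 = S_0(0) = a_0 = -2
y_1 = S_1(0) = a_1 = 0
y_2 = S_2(0) = a_2 = 4
y_3 = S_2(1) = -3
t_q=3/2 is in segment 0 (τ=3/2); S_0(τ)=-107/88

y_0=-2 y_1=0 y_2=4 y_3=-3
S(3/2) = -107/88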